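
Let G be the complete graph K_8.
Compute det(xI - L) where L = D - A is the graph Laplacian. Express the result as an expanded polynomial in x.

x^8 - 56x^7 + 1344x^6 - 17920x^5 + 143360x^4 - 688128x^3 + 1835008x^2 - 2097152x

The graph has 8 vertices and degree multiset [7, 7, 7, 7, 7, 7, 7, 7]; D is the diagonal matrix of degrees and L = D - A. The eigenvalues of L are [0, 8, 8, 8, 8, 8, 8, 8]; the characteristic polynomial is the product of (x - lambda_i), which multiplies out to x^8 - 56x^7 + 1344x^6 - 17920x^5 + 143360x^4 - 688128x^3 + 1835008x^2 - 2097152x. The constant term is 0 because L is singular (the all-ones vector lies in its kernel). The eigenvalues sum to 56, which equals trace(L) = 2|E|.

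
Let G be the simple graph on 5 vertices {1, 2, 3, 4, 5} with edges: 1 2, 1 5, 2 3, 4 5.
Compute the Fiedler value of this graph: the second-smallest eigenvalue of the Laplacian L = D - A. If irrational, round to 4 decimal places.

0.3820

Each diagonal entry of L is the vertex degree and each off-diagonal entry is -1 where an edge is present, 0 otherwise; in the order [1, 2, 3, 4, 5] the diagonal is [2, 2, 1, 1, 2]. The sorted Laplacian eigenvalues are [0, 0.3820, 1.3820, 2.6180, 3.6180]; the algebraic connectivity is the second entry, 0.3820. By the matrix-tree theorem the graph has (1/5) * product of the nonzero eigenvalues = 1 spanning tree.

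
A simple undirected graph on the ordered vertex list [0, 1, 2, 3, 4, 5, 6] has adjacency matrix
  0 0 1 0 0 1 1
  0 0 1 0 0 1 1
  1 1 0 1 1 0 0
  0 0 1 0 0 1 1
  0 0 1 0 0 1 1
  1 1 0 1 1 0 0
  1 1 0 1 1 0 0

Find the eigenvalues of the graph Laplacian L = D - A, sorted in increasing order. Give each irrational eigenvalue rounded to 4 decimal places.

Reading degrees in the order [0, 1, 2, 3, 4, 5, 6] gives [3, 3, 4, 3, 3, 4, 4]; set D = diag(3, 3, 4, 3, 3, 4, 4) and form L = D - A. The multiplicity of 0 as a Laplacian eigenvalue equals the number of connected components. The single zero eigenvalue shows the graph is connected. By the matrix-tree theorem the graph has (1/7) * product of the nonzero eigenvalues = 432 spanning trees.

[0, 3, 3, 3, 4, 4, 7]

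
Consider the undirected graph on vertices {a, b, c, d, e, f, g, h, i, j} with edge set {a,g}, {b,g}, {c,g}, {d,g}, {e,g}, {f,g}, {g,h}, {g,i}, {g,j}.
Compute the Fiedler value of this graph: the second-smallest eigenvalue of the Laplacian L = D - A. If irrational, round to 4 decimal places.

1

With the vertex order [a, b, c, d, e, f, g, h, i, j], the degrees are [1, 1, 1, 1, 1, 1, 9, 1, 1, 1], giving D = diag(1, 1, 1, 1, 1, 1, 9, 1, 1, 1) and L = D - A. The sorted Laplacian eigenvalues are [0, 1, 1, 1, 1, 1, 1, 1, 1, 10]; the algebraic connectivity is the second entry, 1. The eigenvalues sum to 18, which equals trace(L) = 2|E|.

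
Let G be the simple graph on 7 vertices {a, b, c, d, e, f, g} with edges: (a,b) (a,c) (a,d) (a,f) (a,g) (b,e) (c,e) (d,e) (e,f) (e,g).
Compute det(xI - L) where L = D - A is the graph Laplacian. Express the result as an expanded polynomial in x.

Reading degrees in the order [a, b, c, d, e, f, g] gives [5, 2, 2, 2, 5, 2, 2]; set D = diag(5, 2, 2, 2, 5, 2, 2) and form L = D - A. The eigenvalues of L are [0, 2, 2, 2, 2, 5, 7]; the characteristic polynomial is the product of (x - lambda_i), which multiplies out to x^7 - 20x^6 + 155x^5 - 600x^4 + 1240x^3 - 1312x^2 + 560x. Since p(0) = det(-L) = 0, x divides p(x). There is one zero in the spectrum, matching the 1 component.

x^7 - 20x^6 + 155x^5 - 600x^4 + 1240x^3 - 1312x^2 + 560x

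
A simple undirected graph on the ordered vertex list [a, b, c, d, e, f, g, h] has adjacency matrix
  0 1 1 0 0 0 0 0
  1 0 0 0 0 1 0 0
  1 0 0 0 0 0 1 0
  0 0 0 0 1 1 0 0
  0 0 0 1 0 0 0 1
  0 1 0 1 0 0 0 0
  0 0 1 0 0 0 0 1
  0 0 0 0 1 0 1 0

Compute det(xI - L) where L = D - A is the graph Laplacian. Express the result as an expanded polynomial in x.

x^8 - 16x^7 + 104x^6 - 352x^5 + 660x^4 - 672x^3 + 336x^2 - 64x

Reading degrees in the order [a, b, c, d, e, f, g, h] gives [2, 2, 2, 2, 2, 2, 2, 2]; set D = diag(2, 2, 2, 2, 2, 2, 2, 2) and form L = D - A. L has integer entries, so p(x) = det(xI - L) has integer coefficients. Expanding the determinant yields x^8 - 16x^7 + 104x^6 - 352x^5 + 660x^4 - 672x^3 + 336x^2 - 64x. Since p(0) = det(-L) = 0, x divides p(x). The eigenvalues sum to 16, which equals trace(L) = 2|E|.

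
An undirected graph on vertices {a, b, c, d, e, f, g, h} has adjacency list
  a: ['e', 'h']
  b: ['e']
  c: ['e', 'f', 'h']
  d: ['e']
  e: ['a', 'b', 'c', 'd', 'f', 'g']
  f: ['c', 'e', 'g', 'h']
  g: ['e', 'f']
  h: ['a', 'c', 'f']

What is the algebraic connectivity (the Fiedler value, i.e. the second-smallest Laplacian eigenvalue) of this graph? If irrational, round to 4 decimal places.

0.9025

Each diagonal entry of L is the vertex degree and each off-diagonal entry is -1 where an edge is present, 0 otherwise; in the order [a, b, c, d, e, f, g, h] the diagonal is [2, 1, 3, 1, 6, 4, 2, 3]. The smallest Laplacian eigenvalue is always 0. The next one, lambda_2 = 0.9025, measures how hard the graph is to disconnect: larger values mean better connectivity. The largest eigenvalue, 7.1677, is at most the vertex count 8.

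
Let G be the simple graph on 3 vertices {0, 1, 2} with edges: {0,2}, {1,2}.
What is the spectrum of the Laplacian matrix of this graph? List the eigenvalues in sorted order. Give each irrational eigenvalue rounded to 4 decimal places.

Reading degrees in the order [0, 1, 2] gives [1, 1, 2]; set D = diag(1, 1, 2) and form L = D - A. The multiplicity of 0 as a Laplacian eigenvalue equals the number of connected components. There is one zero in the spectrum, matching the 1 component.

[0, 1, 3]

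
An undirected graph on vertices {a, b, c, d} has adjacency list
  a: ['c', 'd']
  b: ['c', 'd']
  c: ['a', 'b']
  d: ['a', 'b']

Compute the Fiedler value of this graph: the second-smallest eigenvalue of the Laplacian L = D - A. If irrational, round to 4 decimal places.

2

With the vertex order [a, b, c, d], the degrees are [2, 2, 2, 2], giving D = diag(2, 2, 2, 2) and L = D - A. The sorted Laplacian eigenvalues are [0, 2, 2, 4]; the algebraic connectivity is the second entry, 2. By the matrix-tree theorem the graph has (1/4) * product of the nonzero eigenvalues = 4 spanning trees.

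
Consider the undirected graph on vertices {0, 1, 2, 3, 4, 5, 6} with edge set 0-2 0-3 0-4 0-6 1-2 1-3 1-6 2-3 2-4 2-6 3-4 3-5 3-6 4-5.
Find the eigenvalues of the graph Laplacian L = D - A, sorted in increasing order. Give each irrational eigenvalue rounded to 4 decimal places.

[0, 1.7312, 3.1353, 4.4659, 5.5494, 6.1183, 7]

Reading degrees in the order [0, 1, 2, 3, 4, 5, 6] gives [4, 3, 5, 6, 4, 2, 4]; set D = diag(4, 3, 5, 6, 4, 2, 4) and form L = D - A. L is symmetric positive semidefinite, so every eigenvalue is real and nonnegative. By the matrix-tree theorem the graph has (1/7) * product of the nonzero eigenvalues = 823 spanning trees. The largest eigenvalue, 7, is at most the vertex count 7.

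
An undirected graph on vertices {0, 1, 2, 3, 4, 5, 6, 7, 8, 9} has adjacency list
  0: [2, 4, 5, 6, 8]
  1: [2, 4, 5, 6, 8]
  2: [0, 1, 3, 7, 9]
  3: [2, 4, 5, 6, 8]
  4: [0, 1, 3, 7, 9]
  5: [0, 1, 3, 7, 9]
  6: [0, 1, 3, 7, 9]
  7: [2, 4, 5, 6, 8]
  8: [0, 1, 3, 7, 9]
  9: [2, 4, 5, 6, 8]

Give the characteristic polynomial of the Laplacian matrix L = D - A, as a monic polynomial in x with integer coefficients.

With the vertex order [0, 1, 2, 3, 4, 5, 6, 7, 8, 9], the degrees are [5, 5, 5, 5, 5, 5, 5, 5, 5, 5], giving D = diag(5, 5, 5, 5, 5, 5, 5, 5, 5, 5) and L = D - A. The eigenvalues of L are [0, 5, 5, 5, 5, 5, 5, 5, 5, 10]; the characteristic polynomial is the product of (x - lambda_i), which multiplies out to x^10 - 50x^9 + 1100x^8 - 14000x^7 + 113750x^6 - 612500x^5 + 2187500x^4 - 5000000x^3 + 6640625x^2 - 3906250x. The coefficient of x^9 equals -trace(L) = -50, matching the sum of degrees. The largest eigenvalue, 10, is at most the vertex count 10. The eigenvalues sum to 50, which equals trace(L) = 2|E|.

x^10 - 50x^9 + 1100x^8 - 14000x^7 + 113750x^6 - 612500x^5 + 2187500x^4 - 5000000x^3 + 6640625x^2 - 3906250x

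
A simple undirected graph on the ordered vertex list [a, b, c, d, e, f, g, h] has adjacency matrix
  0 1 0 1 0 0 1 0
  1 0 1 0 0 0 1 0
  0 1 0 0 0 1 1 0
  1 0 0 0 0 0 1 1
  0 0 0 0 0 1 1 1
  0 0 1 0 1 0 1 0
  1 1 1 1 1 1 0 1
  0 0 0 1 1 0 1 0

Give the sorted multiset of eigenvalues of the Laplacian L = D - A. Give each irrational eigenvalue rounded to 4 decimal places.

[0, 1.7530, 1.7530, 3.4450, 3.4450, 4.8019, 4.8019, 8]

With the vertex order [a, b, c, d, e, f, g, h], the degrees are [3, 3, 3, 3, 3, 3, 7, 3], giving D = diag(3, 3, 3, 3, 3, 3, 7, 3) and L = D - A. The multiplicity of 0 as a Laplacian eigenvalue equals the number of connected components.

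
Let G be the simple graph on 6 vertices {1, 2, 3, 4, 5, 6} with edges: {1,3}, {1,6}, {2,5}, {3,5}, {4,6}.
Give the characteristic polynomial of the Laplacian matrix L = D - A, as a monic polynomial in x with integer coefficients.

Reading degrees in the order [1, 2, 3, 4, 5, 6] gives [2, 1, 2, 1, 2, 2]; set D = diag(2, 1, 2, 1, 2, 2) and form L = D - A. Computing det(xI - L) by cofactor expansion (or equivalently via sum-over-permutations) gives x^6 - 10x^5 + 36x^4 - 56x^3 + 35x^2 - 6x. Since p(0) = det(-L) = 0, x divides p(x). By the matrix-tree theorem the graph has (1/6) * product of the nonzero eigenvalues = 1 spanning tree.

x^6 - 10x^5 + 36x^4 - 56x^3 + 35x^2 - 6x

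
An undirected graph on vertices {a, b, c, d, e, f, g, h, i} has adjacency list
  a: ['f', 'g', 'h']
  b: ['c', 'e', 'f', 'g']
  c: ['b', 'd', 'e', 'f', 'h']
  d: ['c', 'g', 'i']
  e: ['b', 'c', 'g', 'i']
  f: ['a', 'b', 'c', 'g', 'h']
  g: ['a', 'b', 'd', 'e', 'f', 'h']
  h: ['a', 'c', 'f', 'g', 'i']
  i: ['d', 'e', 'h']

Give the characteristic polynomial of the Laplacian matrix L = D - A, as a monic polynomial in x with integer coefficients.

x^9 - 38x^8 + 618x^7 - 5612x^6 + 31083x^5 - 107366x^4 + 225508x^3 - 262894x^2 + 130023x

Reading degrees in the order [a, b, c, d, e, f, g, h, i] gives [3, 4, 5, 3, 4, 5, 6, 5, 3]; set D = diag(3, 4, 5, 3, 4, 5, 6, 5, 3) and form L = D - A. L has integer entries, so p(x) = det(xI - L) has integer coefficients. Expanding the determinant yields x^9 - 38x^8 + 618x^7 - 5612x^6 + 31083x^5 - 107366x^4 + 225508x^3 - 262894x^2 + 130023x. The coefficient of x^8 equals -trace(L) = -38, matching the sum of degrees. By the matrix-tree theorem the graph has (1/9) * product of the nonzero eigenvalues = 14447 spanning trees. There is one zero in the spectrum, matching the 1 component.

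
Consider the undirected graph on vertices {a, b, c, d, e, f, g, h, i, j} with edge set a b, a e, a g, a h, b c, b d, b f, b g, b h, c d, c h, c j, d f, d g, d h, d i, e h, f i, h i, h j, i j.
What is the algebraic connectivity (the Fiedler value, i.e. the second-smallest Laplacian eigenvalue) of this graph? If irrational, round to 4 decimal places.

1.5014

Reading degrees in the order [a, b, c, d, e, f, g, h, i, j] gives [4, 6, 4, 6, 2, 3, 3, 7, 4, 3]; set D = diag(4, 6, 4, 6, 2, 3, 3, 7, 4, 3) and form L = D - A. The smallest Laplacian eigenvalue is always 0. The next one, lambda_2 = 1.5014, measures how hard the graph is to disconnect: larger values mean better connectivity. The largest eigenvalue, 8.3125, is at most the vertex count 10. There is one zero in the spectrum, matching the 1 component.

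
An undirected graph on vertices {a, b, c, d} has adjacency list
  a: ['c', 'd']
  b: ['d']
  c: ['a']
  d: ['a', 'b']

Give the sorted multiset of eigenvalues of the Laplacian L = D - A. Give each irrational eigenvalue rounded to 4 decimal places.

Each diagonal entry of L is the vertex degree and each off-diagonal entry is -1 where an edge is present, 0 otherwise; in the order [a, b, c, d] the diagonal is [2, 1, 1, 2]. The multiplicity of 0 as a Laplacian eigenvalue equals the number of connected components. The single zero eigenvalue shows the graph is connected.

[0, 0.5858, 2, 3.4142]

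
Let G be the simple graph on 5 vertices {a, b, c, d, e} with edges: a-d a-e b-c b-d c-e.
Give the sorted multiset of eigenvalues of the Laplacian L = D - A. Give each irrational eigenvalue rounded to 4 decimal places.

[0, 1.3820, 1.3820, 3.6180, 3.6180]

Reading degrees in the order [a, b, c, d, e] gives [2, 2, 2, 2, 2]; set D = diag(2, 2, 2, 2, 2) and form L = D - A. The multiplicity of 0 as a Laplacian eigenvalue equals the number of connected components. The single zero eigenvalue shows the graph is connected. The largest eigenvalue, 3.6180, is at most the vertex count 5. By the matrix-tree theorem the graph has (1/5) * product of the nonzero eigenvalues = 5 spanning trees.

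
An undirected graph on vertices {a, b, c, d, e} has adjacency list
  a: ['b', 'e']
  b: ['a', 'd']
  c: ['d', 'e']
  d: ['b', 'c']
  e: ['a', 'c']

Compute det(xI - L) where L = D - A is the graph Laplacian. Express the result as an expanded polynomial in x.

x^5 - 10x^4 + 35x^3 - 50x^2 + 25x

Each diagonal entry of L is the vertex degree and each off-diagonal entry is -1 where an edge is present, 0 otherwise; in the order [a, b, c, d, e] the diagonal is [2, 2, 2, 2, 2]. L has integer entries, so p(x) = det(xI - L) has integer coefficients. Expanding the determinant yields x^5 - 10x^4 + 35x^3 - 50x^2 + 25x. The constant term is 0 because L is singular (the all-ones vector lies in its kernel).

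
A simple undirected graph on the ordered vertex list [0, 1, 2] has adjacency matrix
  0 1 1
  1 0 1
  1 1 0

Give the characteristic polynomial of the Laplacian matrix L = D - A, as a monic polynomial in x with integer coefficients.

x^3 - 6x^2 + 9x

Each diagonal entry of L is the vertex degree and each off-diagonal entry is -1 where an edge is present, 0 otherwise; in the order [0, 1, 2] the diagonal is [2, 2, 2]. Computing det(xI - L) by cofactor expansion (or equivalently via sum-over-permutations) gives x^3 - 6x^2 + 9x. The coefficient of x^2 equals -trace(L) = -6, matching the sum of degrees. By the matrix-tree theorem the graph has (1/3) * product of the nonzero eigenvalues = 3 spanning trees.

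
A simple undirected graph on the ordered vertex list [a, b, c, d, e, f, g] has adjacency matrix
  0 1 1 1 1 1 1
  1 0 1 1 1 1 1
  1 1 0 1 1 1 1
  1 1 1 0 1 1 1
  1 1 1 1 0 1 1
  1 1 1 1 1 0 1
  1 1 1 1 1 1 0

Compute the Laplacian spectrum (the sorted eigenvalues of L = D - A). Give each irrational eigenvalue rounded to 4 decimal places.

With the vertex order [a, b, c, d, e, f, g], the degrees are [6, 6, 6, 6, 6, 6, 6], giving D = diag(6, 6, 6, 6, 6, 6, 6) and L = D - A. L is symmetric positive semidefinite, so every eigenvalue is real and nonnegative. The single zero eigenvalue shows the graph is connected. The eigenvalues sum to 42, which equals trace(L) = 2|E|. The largest eigenvalue, 7, is at most the vertex count 7.

[0, 7, 7, 7, 7, 7, 7]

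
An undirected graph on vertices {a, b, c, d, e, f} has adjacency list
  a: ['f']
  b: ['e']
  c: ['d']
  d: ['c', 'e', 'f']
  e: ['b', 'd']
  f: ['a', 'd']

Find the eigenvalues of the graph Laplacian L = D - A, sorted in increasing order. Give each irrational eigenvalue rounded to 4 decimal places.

Each diagonal entry of L is the vertex degree and each off-diagonal entry is -1 where an edge is present, 0 otherwise; in the order [a, b, c, d, e, f] the diagonal is [1, 1, 1, 3, 2, 2]. Diagonalising L (or applying a numerical eigensolver to the 6x6 matrix) gives the spectrum above. The single zero eigenvalue shows the graph is connected. The largest eigenvalue, 4.3028, is at most the vertex count 6. There is one zero in the spectrum, matching the 1 component.

[0, 0.3820, 0.6972, 2, 2.6180, 4.3028]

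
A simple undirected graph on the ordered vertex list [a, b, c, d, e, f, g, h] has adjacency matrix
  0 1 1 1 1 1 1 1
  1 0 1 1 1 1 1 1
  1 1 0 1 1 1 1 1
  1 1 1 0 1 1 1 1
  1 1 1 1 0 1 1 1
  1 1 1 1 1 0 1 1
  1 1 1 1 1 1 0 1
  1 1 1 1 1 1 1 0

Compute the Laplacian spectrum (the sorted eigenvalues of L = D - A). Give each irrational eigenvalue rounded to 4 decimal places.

[0, 8, 8, 8, 8, 8, 8, 8]

Reading degrees in the order [a, b, c, d, e, f, g, h] gives [7, 7, 7, 7, 7, 7, 7, 7]; set D = diag(7, 7, 7, 7, 7, 7, 7, 7) and form L = D - A. The multiplicity of 0 as a Laplacian eigenvalue equals the number of connected components. The single zero eigenvalue shows the graph is connected. The largest eigenvalue, 8, is at most the vertex count 8. By the matrix-tree theorem the graph has (1/8) * product of the nonzero eigenvalues = 262144 spanning trees.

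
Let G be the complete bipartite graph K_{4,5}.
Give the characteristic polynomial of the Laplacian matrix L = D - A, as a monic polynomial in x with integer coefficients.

The graph has 9 vertices and degree multiset [5, 5, 5, 5, 4, 4, 4, 4, 4]; D is the diagonal matrix of degrees and L = D - A. L has integer entries, so p(x) = det(xI - L) has integer coefficients. Expanding the determinant yields x^9 - 40x^8 + 690x^7 - 6720x^6 + 40485x^5 - 154704x^4 + 366560x^3 - 492800x^2 + 288000x. The coefficient of x^8 equals -trace(L) = -40, matching the sum of degrees. The largest eigenvalue, 9, is at most the vertex count 9. There is one zero in the spectrum, matching the 1 component.

x^9 - 40x^8 + 690x^7 - 6720x^6 + 40485x^5 - 154704x^4 + 366560x^3 - 492800x^2 + 288000x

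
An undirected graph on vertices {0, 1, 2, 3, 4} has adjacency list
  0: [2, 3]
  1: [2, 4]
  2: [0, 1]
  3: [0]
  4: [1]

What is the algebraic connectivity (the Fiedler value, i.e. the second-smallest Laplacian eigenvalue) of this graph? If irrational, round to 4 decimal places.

Reading degrees in the order [0, 1, 2, 3, 4] gives [2, 2, 2, 1, 1]; set D = diag(2, 2, 2, 1, 1) and form L = D - A. Computing the eigenvalues of L and sorting gives [0, 0.3820, 1.3820, 2.6180, 3.6180]. The Fiedler value lambda_2 = 0.3820 is strictly positive, so the graph is connected. The largest eigenvalue, 3.6180, is at most the vertex count 5. By the matrix-tree theorem the graph has (1/5) * product of the nonzero eigenvalues = 1 spanning tree.

0.3820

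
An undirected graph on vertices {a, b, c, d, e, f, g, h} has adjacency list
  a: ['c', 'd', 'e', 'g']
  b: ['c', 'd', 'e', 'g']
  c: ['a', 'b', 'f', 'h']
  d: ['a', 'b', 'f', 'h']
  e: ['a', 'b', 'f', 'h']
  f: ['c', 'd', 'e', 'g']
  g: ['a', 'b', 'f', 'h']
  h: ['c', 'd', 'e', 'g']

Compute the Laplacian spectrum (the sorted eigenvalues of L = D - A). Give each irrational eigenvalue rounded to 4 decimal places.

Reading degrees in the order [a, b, c, d, e, f, g, h] gives [4, 4, 4, 4, 4, 4, 4, 4]; set D = diag(4, 4, 4, 4, 4, 4, 4, 4) and form L = D - A. The multiplicity of 0 as a Laplacian eigenvalue equals the number of connected components. The single zero eigenvalue shows the graph is connected. There is one zero in the spectrum, matching the 1 component.

[0, 4, 4, 4, 4, 4, 4, 8]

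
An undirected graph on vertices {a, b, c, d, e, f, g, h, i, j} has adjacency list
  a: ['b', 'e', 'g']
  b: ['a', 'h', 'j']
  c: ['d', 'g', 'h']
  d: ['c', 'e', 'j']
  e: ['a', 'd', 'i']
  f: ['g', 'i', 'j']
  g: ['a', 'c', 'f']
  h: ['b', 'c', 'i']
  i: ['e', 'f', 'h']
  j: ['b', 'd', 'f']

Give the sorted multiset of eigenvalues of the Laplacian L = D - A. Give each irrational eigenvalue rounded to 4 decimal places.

[0, 2, 2, 2, 2, 2, 5, 5, 5, 5]

Each diagonal entry of L is the vertex degree and each off-diagonal entry is -1 where an edge is present, 0 otherwise; in the order [a, b, c, d, e, f, g, h, i, j] the diagonal is [3, 3, 3, 3, 3, 3, 3, 3, 3, 3]. Since every row of L sums to 0, the all-ones vector is in the kernel and 0 is an eigenvalue. The single zero eigenvalue shows the graph is connected. By the matrix-tree theorem the graph has (1/10) * product of the nonzero eigenvalues = 2000 spanning trees. The largest eigenvalue, 5, is at most the vertex count 10.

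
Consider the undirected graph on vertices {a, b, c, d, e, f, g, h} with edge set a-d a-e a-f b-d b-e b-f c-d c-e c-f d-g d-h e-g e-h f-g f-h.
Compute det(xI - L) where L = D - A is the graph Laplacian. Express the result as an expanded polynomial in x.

With the vertex order [a, b, c, d, e, f, g, h], the degrees are [3, 3, 3, 5, 5, 5, 3, 3], giving D = diag(3, 3, 3, 5, 5, 5, 3, 3) and L = D - A. L has integer entries, so p(x) = det(xI - L) has integer coefficients. Expanding the determinant yields x^8 - 30x^7 + 375x^6 - 2540x^5 + 10095x^4 - 23598x^3 + 30105x^2 - 16200x. Since p(0) = det(-L) = 0, x divides p(x). The largest eigenvalue, 8, is at most the vertex count 8.

x^8 - 30x^7 + 375x^6 - 2540x^5 + 10095x^4 - 23598x^3 + 30105x^2 - 16200x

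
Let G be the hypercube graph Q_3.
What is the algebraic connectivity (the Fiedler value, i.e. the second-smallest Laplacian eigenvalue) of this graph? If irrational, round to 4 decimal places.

2

The graph has 8 vertices and degree multiset [3, 3, 3, 3, 3, 3, 3, 3]; D is the diagonal matrix of degrees and L = D - A. The sorted Laplacian eigenvalues are [0, 2, 2, 2, 4, 4, 4, 6]; the algebraic connectivity is the second entry, 2. The eigenvalues sum to 24, which equals trace(L) = 2|E|. There is one zero in the spectrum, matching the 1 component.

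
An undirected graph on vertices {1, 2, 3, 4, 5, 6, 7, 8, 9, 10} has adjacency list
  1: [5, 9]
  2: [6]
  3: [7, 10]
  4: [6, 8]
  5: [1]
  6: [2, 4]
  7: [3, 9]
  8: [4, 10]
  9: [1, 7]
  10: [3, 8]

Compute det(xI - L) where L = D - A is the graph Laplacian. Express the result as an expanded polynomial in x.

x^10 - 18x^9 + 136x^8 - 560x^7 + 1365x^6 - 2002x^5 + 1716x^4 - 792x^3 + 165x^2 - 10x

Reading degrees in the order [1, 2, 3, 4, 5, 6, 7, 8, 9, 10] gives [2, 1, 2, 2, 1, 2, 2, 2, 2, 2]; set D = diag(2, 1, 2, 2, 1, 2, 2, 2, 2, 2) and form L = D - A. Computing det(xI - L) by cofactor expansion (or equivalently via sum-over-permutations) gives x^10 - 18x^9 + 136x^8 - 560x^7 + 1365x^6 - 2002x^5 + 1716x^4 - 792x^3 + 165x^2 - 10x. Since p(0) = det(-L) = 0, x divides p(x). By the matrix-tree theorem the graph has (1/10) * product of the nonzero eigenvalues = 1 spanning tree.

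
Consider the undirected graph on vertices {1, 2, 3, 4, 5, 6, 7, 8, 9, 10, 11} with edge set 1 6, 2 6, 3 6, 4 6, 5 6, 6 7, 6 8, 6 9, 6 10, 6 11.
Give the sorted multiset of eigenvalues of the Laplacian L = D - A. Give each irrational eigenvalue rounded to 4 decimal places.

Each diagonal entry of L is the vertex degree and each off-diagonal entry is -1 where an edge is present, 0 otherwise; in the order [1, 2, 3, 4, 5, 6, 7, 8, 9, 10, 11] the diagonal is [1, 1, 1, 1, 1, 10, 1, 1, 1, 1, 1]. The multiplicity of 0 as a Laplacian eigenvalue equals the number of connected components. The single zero eigenvalue shows the graph is connected. The largest eigenvalue, 11, is at most the vertex count 11.

[0, 1, 1, 1, 1, 1, 1, 1, 1, 1, 11]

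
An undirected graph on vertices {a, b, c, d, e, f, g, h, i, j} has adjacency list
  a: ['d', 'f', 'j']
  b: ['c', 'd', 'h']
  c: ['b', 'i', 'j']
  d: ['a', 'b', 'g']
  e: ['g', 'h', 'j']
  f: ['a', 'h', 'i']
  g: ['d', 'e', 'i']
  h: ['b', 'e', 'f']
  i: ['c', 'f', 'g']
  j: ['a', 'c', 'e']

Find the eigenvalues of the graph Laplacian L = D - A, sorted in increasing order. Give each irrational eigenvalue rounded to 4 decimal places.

With the vertex order [a, b, c, d, e, f, g, h, i, j], the degrees are [3, 3, 3, 3, 3, 3, 3, 3, 3, 3], giving D = diag(3, 3, 3, 3, 3, 3, 3, 3, 3, 3) and L = D - A. Since every row of L sums to 0, the all-ones vector is in the kernel and 0 is an eigenvalue. The single zero eigenvalue shows the graph is connected. By the matrix-tree theorem the graph has (1/10) * product of the nonzero eigenvalues = 2000 spanning trees.

[0, 2, 2, 2, 2, 2, 5, 5, 5, 5]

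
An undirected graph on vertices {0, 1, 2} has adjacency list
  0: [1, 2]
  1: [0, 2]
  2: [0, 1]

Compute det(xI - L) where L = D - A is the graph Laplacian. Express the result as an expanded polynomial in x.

Each diagonal entry of L is the vertex degree and each off-diagonal entry is -1 where an edge is present, 0 otherwise; in the order [0, 1, 2] the diagonal is [2, 2, 2]. L has integer entries, so p(x) = det(xI - L) has integer coefficients. Expanding the determinant yields x^3 - 6x^2 + 9x. The coefficient of x^2 equals -trace(L) = -6, matching the sum of degrees. By the matrix-tree theorem the graph has (1/3) * product of the nonzero eigenvalues = 3 spanning trees.

x^3 - 6x^2 + 9x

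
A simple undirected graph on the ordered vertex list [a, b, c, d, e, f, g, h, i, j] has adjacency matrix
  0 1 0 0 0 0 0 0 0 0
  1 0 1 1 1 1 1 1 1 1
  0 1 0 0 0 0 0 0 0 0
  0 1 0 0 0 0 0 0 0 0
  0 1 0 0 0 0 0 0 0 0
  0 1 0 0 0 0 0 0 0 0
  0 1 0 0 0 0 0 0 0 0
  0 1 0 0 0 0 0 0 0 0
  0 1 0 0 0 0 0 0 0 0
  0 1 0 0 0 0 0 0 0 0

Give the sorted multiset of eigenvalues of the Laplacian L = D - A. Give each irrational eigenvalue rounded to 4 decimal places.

[0, 1, 1, 1, 1, 1, 1, 1, 1, 10]

With the vertex order [a, b, c, d, e, f, g, h, i, j], the degrees are [1, 9, 1, 1, 1, 1, 1, 1, 1, 1], giving D = diag(1, 9, 1, 1, 1, 1, 1, 1, 1, 1) and L = D - A. L is symmetric positive semidefinite, so every eigenvalue is real and nonnegative. The single zero eigenvalue shows the graph is connected. There is one zero in the spectrum, matching the 1 component.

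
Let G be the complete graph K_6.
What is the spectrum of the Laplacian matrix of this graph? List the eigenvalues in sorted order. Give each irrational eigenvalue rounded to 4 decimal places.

The graph has 6 vertices and degree multiset [5, 5, 5, 5, 5, 5]; D is the diagonal matrix of degrees and L = D - A. The multiplicity of 0 as a Laplacian eigenvalue equals the number of connected components. The single zero eigenvalue shows the graph is connected. By the matrix-tree theorem the graph has (1/6) * product of the nonzero eigenvalues = 1296 spanning trees.

[0, 6, 6, 6, 6, 6]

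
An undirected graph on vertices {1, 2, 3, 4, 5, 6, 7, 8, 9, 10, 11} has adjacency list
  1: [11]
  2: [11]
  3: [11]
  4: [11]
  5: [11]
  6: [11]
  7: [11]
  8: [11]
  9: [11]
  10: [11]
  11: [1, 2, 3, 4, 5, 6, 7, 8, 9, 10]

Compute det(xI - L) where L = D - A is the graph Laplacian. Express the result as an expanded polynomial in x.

With the vertex order [1, 2, 3, 4, 5, 6, 7, 8, 9, 10, 11], the degrees are [1, 1, 1, 1, 1, 1, 1, 1, 1, 1, 10], giving D = diag(1, 1, 1, 1, 1, 1, 1, 1, 1, 1, 10) and L = D - A. L has integer entries, so p(x) = det(xI - L) has integer coefficients. Expanding the determinant yields x^11 - 20x^10 + 135x^9 - 480x^8 + 1050x^7 - 1512x^6 + 1470x^5 - 960x^4 + 405x^3 - 100x^2 + 11x. Since p(0) = det(-L) = 0, x divides p(x). By the matrix-tree theorem the graph has (1/11) * product of the nonzero eigenvalues = 1 spanning tree.

x^11 - 20x^10 + 135x^9 - 480x^8 + 1050x^7 - 1512x^6 + 1470x^5 - 960x^4 + 405x^3 - 100x^2 + 11x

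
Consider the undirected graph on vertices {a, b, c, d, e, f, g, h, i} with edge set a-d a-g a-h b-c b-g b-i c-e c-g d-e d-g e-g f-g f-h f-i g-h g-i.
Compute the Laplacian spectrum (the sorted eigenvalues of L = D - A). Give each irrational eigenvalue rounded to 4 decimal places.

Reading degrees in the order [a, b, c, d, e, f, g, h, i] gives [3, 3, 3, 3, 3, 3, 8, 3, 3]; set D = diag(3, 3, 3, 3, 3, 3, 8, 3, 3) and form L = D - A. The multiplicity of 0 as a Laplacian eigenvalue equals the number of connected components. By the matrix-tree theorem the graph has (1/9) * product of the nonzero eigenvalues = 2205 spanning trees.

[0, 1.5858, 1.5858, 3, 3, 4.4142, 4.4142, 5, 9]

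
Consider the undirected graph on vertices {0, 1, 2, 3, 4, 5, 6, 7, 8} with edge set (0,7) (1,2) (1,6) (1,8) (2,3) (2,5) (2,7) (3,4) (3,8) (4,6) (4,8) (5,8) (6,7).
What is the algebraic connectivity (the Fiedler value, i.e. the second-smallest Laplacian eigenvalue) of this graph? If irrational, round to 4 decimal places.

0.6296

With the vertex order [0, 1, 2, 3, 4, 5, 6, 7, 8], the degrees are [1, 3, 4, 3, 3, 2, 3, 3, 4], giving D = diag(1, 3, 4, 3, 3, 2, 3, 3, 4) and L = D - A. The sorted Laplacian eigenvalues are [0, 0.6296, 1.6704, 2.1476, 3, 3, 4.5294, 4.8285, 6.1944]; the algebraic connectivity is the second entry, 0.6296. There is one zero in the spectrum, matching the 1 component. By the matrix-tree theorem the graph has (1/9) * product of the nonzero eigenvalues = 306 spanning trees.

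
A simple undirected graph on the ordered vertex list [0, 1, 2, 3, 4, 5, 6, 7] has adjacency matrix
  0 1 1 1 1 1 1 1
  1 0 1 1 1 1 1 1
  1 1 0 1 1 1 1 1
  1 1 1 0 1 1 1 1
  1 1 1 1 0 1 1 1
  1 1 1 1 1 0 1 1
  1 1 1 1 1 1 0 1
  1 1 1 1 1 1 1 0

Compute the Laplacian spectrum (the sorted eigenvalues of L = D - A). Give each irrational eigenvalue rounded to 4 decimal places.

Reading degrees in the order [0, 1, 2, 3, 4, 5, 6, 7] gives [7, 7, 7, 7, 7, 7, 7, 7]; set D = diag(7, 7, 7, 7, 7, 7, 7, 7) and form L = D - A. Since every row of L sums to 0, the all-ones vector is in the kernel and 0 is an eigenvalue. The eigenvalues sum to 56, which equals trace(L) = 2|E|. By the matrix-tree theorem the graph has (1/8) * product of the nonzero eigenvalues = 262144 spanning trees.

[0, 8, 8, 8, 8, 8, 8, 8]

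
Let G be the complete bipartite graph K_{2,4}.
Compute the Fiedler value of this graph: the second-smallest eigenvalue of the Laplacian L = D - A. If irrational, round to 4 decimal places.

2

The graph has 6 vertices and degree multiset [4, 4, 2, 2, 2, 2]; D is the diagonal matrix of degrees and L = D - A. The smallest Laplacian eigenvalue is always 0. The next one, lambda_2 = 2, measures how hard the graph is to disconnect: larger values mean better connectivity. The eigenvalues sum to 16, which equals trace(L) = 2|E|.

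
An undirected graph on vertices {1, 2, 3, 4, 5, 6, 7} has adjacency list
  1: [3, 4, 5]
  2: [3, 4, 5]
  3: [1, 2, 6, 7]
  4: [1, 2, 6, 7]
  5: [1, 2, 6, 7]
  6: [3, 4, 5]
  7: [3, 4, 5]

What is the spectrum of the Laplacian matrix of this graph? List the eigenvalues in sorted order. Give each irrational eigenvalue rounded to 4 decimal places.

[0, 3, 3, 3, 4, 4, 7]

Reading degrees in the order [1, 2, 3, 4, 5, 6, 7] gives [3, 3, 4, 4, 4, 3, 3]; set D = diag(3, 3, 4, 4, 4, 3, 3) and form L = D - A. Since every row of L sums to 0, the all-ones vector is in the kernel and 0 is an eigenvalue. There is one zero in the spectrum, matching the 1 component.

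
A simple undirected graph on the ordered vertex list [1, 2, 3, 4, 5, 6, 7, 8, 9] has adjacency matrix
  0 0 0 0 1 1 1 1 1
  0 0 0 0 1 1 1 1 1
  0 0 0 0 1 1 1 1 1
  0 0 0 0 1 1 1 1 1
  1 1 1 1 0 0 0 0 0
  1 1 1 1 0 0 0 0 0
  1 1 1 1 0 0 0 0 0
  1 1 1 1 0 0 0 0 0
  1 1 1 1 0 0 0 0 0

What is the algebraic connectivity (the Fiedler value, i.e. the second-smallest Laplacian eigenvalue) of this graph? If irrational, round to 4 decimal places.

4

Each diagonal entry of L is the vertex degree and each off-diagonal entry is -1 where an edge is present, 0 otherwise; in the order [1, 2, 3, 4, 5, 6, 7, 8, 9] the diagonal is [5, 5, 5, 5, 4, 4, 4, 4, 4]. Computing the eigenvalues of L and sorting gives [0, 4, 4, 4, 4, 5, 5, 5, 9]. The Fiedler value lambda_2 = 4 is strictly positive, so the graph is connected.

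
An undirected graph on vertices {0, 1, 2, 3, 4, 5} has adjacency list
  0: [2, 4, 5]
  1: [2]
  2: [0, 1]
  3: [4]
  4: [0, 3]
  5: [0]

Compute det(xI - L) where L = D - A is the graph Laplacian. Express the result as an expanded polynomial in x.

Each diagonal entry of L is the vertex degree and each off-diagonal entry is -1 where an edge is present, 0 otherwise; in the order [0, 1, 2, 3, 4, 5] the diagonal is [3, 1, 2, 1, 2, 1]. L has integer entries, so p(x) = det(xI - L) has integer coefficients. Expanding the determinant yields x^6 - 10x^5 + 35x^4 - 52x^3 + 31x^2 - 6x. The constant term is 0 because L is singular (the all-ones vector lies in its kernel). The eigenvalues sum to 10, which equals trace(L) = 2|E|. The largest eigenvalue, 4.3028, is at most the vertex count 6.

x^6 - 10x^5 + 35x^4 - 52x^3 + 31x^2 - 6x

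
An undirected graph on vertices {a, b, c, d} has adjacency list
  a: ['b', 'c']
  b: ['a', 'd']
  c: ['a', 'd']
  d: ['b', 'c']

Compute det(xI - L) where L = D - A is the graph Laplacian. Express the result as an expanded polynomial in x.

x^4 - 8x^3 + 20x^2 - 16x

Reading degrees in the order [a, b, c, d] gives [2, 2, 2, 2]; set D = diag(2, 2, 2, 2) and form L = D - A. Computing det(xI - L) by cofactor expansion (or equivalently via sum-over-permutations) gives x^4 - 8x^3 + 20x^2 - 16x. The coefficient of x^3 equals -trace(L) = -8, matching the sum of degrees. There is one zero in the spectrum, matching the 1 component. The largest eigenvalue, 4, is at most the vertex count 4.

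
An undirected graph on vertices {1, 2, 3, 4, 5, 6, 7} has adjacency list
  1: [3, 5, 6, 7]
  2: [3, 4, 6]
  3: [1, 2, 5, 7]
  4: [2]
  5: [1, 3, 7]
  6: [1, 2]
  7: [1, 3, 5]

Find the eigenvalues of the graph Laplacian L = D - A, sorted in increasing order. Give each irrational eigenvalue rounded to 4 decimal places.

With the vertex order [1, 2, 3, 4, 5, 6, 7], the degrees are [4, 3, 4, 1, 3, 2, 3], giving D = diag(4, 3, 4, 1, 3, 2, 3) and L = D - A. Since every row of L sums to 0, the all-ones vector is in the kernel and 0 is an eigenvalue. The single zero eigenvalue shows the graph is connected.

[0, 0.6638, 1.6628, 3.3548, 4, 4.7702, 5.5484]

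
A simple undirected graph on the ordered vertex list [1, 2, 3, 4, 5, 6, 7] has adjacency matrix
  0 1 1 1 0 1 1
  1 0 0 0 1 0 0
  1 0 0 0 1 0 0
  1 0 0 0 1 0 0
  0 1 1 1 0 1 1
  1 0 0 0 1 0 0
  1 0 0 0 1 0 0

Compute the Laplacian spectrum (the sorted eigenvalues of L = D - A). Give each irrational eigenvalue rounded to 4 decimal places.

Each diagonal entry of L is the vertex degree and each off-diagonal entry is -1 where an edge is present, 0 otherwise; in the order [1, 2, 3, 4, 5, 6, 7] the diagonal is [5, 2, 2, 2, 5, 2, 2]. Diagonalising L (or applying a numerical eigensolver to the 7x7 matrix) gives the spectrum above. The largest eigenvalue, 7, is at most the vertex count 7. The eigenvalues sum to 20, which equals trace(L) = 2|E|.

[0, 2, 2, 2, 2, 5, 7]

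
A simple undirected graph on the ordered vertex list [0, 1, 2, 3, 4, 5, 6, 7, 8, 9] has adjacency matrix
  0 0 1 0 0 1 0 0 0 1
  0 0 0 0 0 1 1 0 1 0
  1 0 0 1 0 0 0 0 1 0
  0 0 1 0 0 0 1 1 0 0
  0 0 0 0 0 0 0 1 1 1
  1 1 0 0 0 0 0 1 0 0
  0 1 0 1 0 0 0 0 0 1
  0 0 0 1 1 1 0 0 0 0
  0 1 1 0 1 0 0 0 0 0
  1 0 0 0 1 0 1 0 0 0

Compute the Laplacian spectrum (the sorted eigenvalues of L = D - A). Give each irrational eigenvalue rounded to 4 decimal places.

Reading degrees in the order [0, 1, 2, 3, 4, 5, 6, 7, 8, 9] gives [3, 3, 3, 3, 3, 3, 3, 3, 3, 3]; set D = diag(3, 3, 3, 3, 3, 3, 3, 3, 3, 3) and form L = D - A. Diagonalising L (or applying a numerical eigensolver to the 10x10 matrix) gives the spectrum above. The single zero eigenvalue shows the graph is connected. The eigenvalues sum to 30, which equals trace(L) = 2|E|.

[0, 2, 2, 2, 2, 2, 5, 5, 5, 5]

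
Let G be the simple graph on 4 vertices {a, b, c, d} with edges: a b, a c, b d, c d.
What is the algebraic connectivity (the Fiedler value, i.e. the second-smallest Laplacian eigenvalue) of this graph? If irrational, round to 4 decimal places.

2

Reading degrees in the order [a, b, c, d] gives [2, 2, 2, 2]; set D = diag(2, 2, 2, 2) and form L = D - A. The sorted Laplacian eigenvalues are [0, 2, 2, 4]; the algebraic connectivity is the second entry, 2. There is one zero in the spectrum, matching the 1 component.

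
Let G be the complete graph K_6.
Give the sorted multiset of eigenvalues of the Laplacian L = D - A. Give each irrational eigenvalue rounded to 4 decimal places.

The graph has 6 vertices and degree multiset [5, 5, 5, 5, 5, 5]; D is the diagonal matrix of degrees and L = D - A. Diagonalising L (or applying a numerical eigensolver to the 6x6 matrix) gives the spectrum above. By the matrix-tree theorem the graph has (1/6) * product of the nonzero eigenvalues = 1296 spanning trees.

[0, 6, 6, 6, 6, 6]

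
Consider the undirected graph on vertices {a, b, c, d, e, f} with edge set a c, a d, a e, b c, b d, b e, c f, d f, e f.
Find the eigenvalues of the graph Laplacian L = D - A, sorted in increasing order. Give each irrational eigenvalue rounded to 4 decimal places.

Each diagonal entry of L is the vertex degree and each off-diagonal entry is -1 where an edge is present, 0 otherwise; in the order [a, b, c, d, e, f] the diagonal is [3, 3, 3, 3, 3, 3]. L is symmetric positive semidefinite, so every eigenvalue is real and nonnegative. The single zero eigenvalue shows the graph is connected. The largest eigenvalue, 6, is at most the vertex count 6.

[0, 3, 3, 3, 3, 6]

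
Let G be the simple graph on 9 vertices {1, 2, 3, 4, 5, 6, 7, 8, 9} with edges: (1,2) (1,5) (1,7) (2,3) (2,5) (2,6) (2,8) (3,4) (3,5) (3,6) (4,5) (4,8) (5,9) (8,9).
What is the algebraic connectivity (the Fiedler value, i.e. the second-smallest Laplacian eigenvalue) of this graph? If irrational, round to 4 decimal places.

0.6566

With the vertex order [1, 2, 3, 4, 5, 6, 7, 8, 9], the degrees are [3, 5, 4, 3, 5, 2, 1, 3, 2], giving D = diag(3, 5, 4, 3, 5, 2, 1, 3, 2) and L = D - A. The smallest Laplacian eigenvalue is always 0. The next one, lambda_2 = 0.6566, measures how hard the graph is to disconnect: larger values mean better connectivity.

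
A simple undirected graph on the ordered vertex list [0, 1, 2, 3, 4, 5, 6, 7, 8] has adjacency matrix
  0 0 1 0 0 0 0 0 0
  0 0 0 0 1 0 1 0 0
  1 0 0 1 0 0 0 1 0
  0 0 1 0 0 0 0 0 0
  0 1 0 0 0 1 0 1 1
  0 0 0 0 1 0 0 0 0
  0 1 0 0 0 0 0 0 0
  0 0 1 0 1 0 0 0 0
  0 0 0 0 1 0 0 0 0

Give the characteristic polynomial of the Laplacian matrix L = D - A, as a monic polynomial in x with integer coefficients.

x^9 - 16x^8 + 101x^7 - 326x^6 + 586x^5 - 598x^4 + 335x^3 - 92x^2 + 9x

With the vertex order [0, 1, 2, 3, 4, 5, 6, 7, 8], the degrees are [1, 2, 3, 1, 4, 1, 1, 2, 1], giving D = diag(1, 2, 3, 1, 4, 1, 1, 2, 1) and L = D - A. L has integer entries, so p(x) = det(xI - L) has integer coefficients. Expanding the determinant yields x^9 - 16x^8 + 101x^7 - 326x^6 + 586x^5 - 598x^4 + 335x^3 - 92x^2 + 9x. The coefficient of x^8 equals -trace(L) = -16, matching the sum of degrees.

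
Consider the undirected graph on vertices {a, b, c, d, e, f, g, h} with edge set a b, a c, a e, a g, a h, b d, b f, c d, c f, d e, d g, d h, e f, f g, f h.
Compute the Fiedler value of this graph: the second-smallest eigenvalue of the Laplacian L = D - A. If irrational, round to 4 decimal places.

Each diagonal entry of L is the vertex degree and each off-diagonal entry is -1 where an edge is present, 0 otherwise; in the order [a, b, c, d, e, f, g, h] the diagonal is [5, 3, 3, 5, 3, 5, 3, 3]. The sorted Laplacian eigenvalues are [0, 3, 3, 3, 3, 5, 5, 8]; the algebraic connectivity is the second entry, 3. The eigenvalues sum to 30, which equals trace(L) = 2|E|. There is one zero in the spectrum, matching the 1 component.

3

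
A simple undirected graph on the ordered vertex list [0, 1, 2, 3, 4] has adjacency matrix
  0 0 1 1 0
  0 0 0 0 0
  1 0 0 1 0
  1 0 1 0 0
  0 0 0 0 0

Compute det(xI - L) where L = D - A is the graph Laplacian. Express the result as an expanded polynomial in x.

x^5 - 6x^4 + 9x^3

Each diagonal entry of L is the vertex degree and each off-diagonal entry is -1 where an edge is present, 0 otherwise; in the order [0, 1, 2, 3, 4] the diagonal is [2, 0, 2, 2, 0]. Computing det(xI - L) by cofactor expansion (or equivalently via sum-over-permutations) gives x^5 - 6x^4 + 9x^3. The constant term is 0 because L is singular (the all-ones vector lies in its kernel).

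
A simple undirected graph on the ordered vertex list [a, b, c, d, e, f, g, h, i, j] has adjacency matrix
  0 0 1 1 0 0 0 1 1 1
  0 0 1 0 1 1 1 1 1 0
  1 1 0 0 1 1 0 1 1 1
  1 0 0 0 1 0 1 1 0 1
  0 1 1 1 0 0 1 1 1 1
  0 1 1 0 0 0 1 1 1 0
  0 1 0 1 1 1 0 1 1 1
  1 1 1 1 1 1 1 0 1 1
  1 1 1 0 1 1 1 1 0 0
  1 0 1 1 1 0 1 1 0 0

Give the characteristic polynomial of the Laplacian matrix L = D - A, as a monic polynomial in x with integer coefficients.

x^10 - 64x^9 + 1804x^8 - 29382x^7 + 304578x^6 - 2082748x^5 + 9388803x^4 - 26883636x^3 + 44327123x^2 - 32030630x

Reading degrees in the order [a, b, c, d, e, f, g, h, i, j] gives [5, 6, 7, 5, 7, 5, 7, 9, 7, 6]; set D = diag(5, 6, 7, 5, 7, 5, 7, 9, 7, 6) and form L = D - A. L has integer entries, so p(x) = det(xI - L) has integer coefficients. Expanding the determinant yields x^10 - 64x^9 + 1804x^8 - 29382x^7 + 304578x^6 - 2082748x^5 + 9388803x^4 - 26883636x^3 + 44327123x^2 - 32030630x. The coefficient of x^9 equals -trace(L) = -64, matching the sum of degrees. The eigenvalues sum to 64, which equals trace(L) = 2|E|. There is one zero in the spectrum, matching the 1 component.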